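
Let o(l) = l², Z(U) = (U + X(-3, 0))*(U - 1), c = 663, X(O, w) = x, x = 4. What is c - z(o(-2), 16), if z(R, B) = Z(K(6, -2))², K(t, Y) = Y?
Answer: 627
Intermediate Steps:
X(O, w) = 4
Z(U) = (-1 + U)*(4 + U) (Z(U) = (U + 4)*(U - 1) = (4 + U)*(-1 + U) = (-1 + U)*(4 + U))
z(R, B) = 36 (z(R, B) = (-4 + (-2)² + 3*(-2))² = (-4 + 4 - 6)² = (-6)² = 36)
c - z(o(-2), 16) = 663 - 1*36 = 663 - 36 = 627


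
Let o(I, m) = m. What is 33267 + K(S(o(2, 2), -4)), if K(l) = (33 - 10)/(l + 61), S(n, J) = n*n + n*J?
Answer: 1896242/57 ≈ 33267.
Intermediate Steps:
S(n, J) = n² + J*n
K(l) = 23/(61 + l)
33267 + K(S(o(2, 2), -4)) = 33267 + 23/(61 + 2*(-4 + 2)) = 33267 + 23/(61 + 2*(-2)) = 33267 + 23/(61 - 4) = 33267 + 23/57 = 1896242/57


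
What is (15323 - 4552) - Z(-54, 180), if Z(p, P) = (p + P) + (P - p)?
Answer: 10411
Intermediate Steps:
Z(p, P) = 2*P (Z(p, P) = (P + p) + (P - p) = 2*P)
(15323 - 4552) - Z(-54, 180) = (15323 - 4552) - 2*180 = 10771 - 1*360 = 10771 - 360 = 10411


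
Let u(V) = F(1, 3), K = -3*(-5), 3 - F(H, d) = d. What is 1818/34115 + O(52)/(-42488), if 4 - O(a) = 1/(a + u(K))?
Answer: 4009583763/75372862240 ≈ 0.053197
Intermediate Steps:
F(H, d) = 3 - d
K = 15
u(V) = 0 (u(V) = 3 - 1*3 = 3 - 3 = 0)
O(a) = 4 - 1/a (O(a) = 4 - 1/(a + 0) = 4 - 1/a)
1818/34115 + O(52)/(-42488) = 1818/34115 + (4 - 1/52)/(-42488) = 1818*(1/34115) + (4 - 1*1/52)*(-1/42488) = 1818/34115 + (4 - 1/52)*(-1/42488) = 1818/34115 + (207/52)*(-1/42488) = 1818/34115 - 207/2209376 = 4009583763/75372862240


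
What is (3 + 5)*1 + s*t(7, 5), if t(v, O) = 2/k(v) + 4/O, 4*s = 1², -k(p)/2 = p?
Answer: 1143/140 ≈ 8.1643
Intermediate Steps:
k(p) = -2*p
s = ¼ (s = (¼)*1² = (¼)*1 = ¼ ≈ 0.25000)
t(v, O) = -1/v + 4/O (t(v, O) = 2/((-2*v)) + 4/O = 2*(-1/(2*v)) + 4/O = -1/v + 4/O)
(3 + 5)*1 + s*t(7, 5) = (3 + 5)*1 + (-1/7 + 4/5)/4 = 8*1 + (-1*⅐ + 4*(⅕))/4 = 8 + (-⅐ + ⅘)/4 = 8 + (¼)*(23/35) = 8 + 23/140 = 1143/140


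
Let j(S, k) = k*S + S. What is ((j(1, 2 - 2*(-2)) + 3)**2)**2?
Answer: 10000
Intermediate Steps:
j(S, k) = S + S*k (j(S, k) = S*k + S = S + S*k)
((j(1, 2 - 2*(-2)) + 3)**2)**2 = ((1*(1 + (2 - 2*(-2))) + 3)**2)**2 = ((1*(1 + (2 + 4)) + 3)**2)**2 = ((1*(1 + 6) + 3)**2)**2 = ((1*7 + 3)**2)**2 = ((7 + 3)**2)**2 = (10**2)**2 = 100**2 = 10000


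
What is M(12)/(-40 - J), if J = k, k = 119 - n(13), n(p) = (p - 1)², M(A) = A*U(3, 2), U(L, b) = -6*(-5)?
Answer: -24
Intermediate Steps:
U(L, b) = 30 (U(L, b) = -1*(-30) = 30)
M(A) = 30*A (M(A) = A*30 = 30*A)
n(p) = (-1 + p)²
k = -25 (k = 119 - (-1 + 13)² = 119 - 1*12² = 119 - 1*144 = 119 - 144 = -25)
J = -25
M(12)/(-40 - J) = (30*12)/(-40 - 1*(-25)) = 360/(-40 + 25) = 360/(-15) = 360*(-1/15) = -24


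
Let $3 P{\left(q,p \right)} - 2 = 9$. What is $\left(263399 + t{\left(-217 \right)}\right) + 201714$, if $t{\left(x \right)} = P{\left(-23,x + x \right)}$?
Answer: $\frac{1395350}{3} \approx 4.6512 \cdot 10^{5}$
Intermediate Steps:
$P{\left(q,p \right)} = \frac{11}{3}$ ($P{\left(q,p \right)} = \frac{2}{3} + \frac{1}{3} \cdot 9 = \frac{2}{3} + 3 = \frac{11}{3}$)
$t{\left(x \right)} = \frac{11}{3}$
$\left(263399 + t{\left(-217 \right)}\right) + 201714 = \left(263399 + \frac{11}{3}\right) + 201714 = \frac{790208}{3} + 201714 = \frac{1395350}{3}$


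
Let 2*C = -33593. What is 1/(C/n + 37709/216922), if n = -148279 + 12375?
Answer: 29480567488/8768334309 ≈ 3.3622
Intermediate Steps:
C = -33593/2 (C = (1/2)*(-33593) = -33593/2 ≈ -16797.)
n = -135904
1/(C/n + 37709/216922) = 1/(-33593/2/(-135904) + 37709/216922) = 1/(-33593/2*(-1/135904) + 37709*(1/216922)) = 1/(33593/271808 + 37709/216922) = 1/(8768334309/29480567488) = 29480567488/8768334309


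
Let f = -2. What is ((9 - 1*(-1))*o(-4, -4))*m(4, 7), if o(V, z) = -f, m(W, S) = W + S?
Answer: 220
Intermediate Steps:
m(W, S) = S + W
o(V, z) = 2 (o(V, z) = -1*(-2) = 2)
((9 - 1*(-1))*o(-4, -4))*m(4, 7) = ((9 - 1*(-1))*2)*(7 + 4) = ((9 + 1)*2)*11 = (10*2)*11 = 20*11 = 220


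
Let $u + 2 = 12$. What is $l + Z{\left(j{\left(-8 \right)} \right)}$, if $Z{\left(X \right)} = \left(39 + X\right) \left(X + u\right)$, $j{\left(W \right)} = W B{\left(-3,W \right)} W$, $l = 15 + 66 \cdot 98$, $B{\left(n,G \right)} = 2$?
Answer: $29529$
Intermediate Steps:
$u = 10$ ($u = -2 + 12 = 10$)
$l = 6483$ ($l = 15 + 6468 = 6483$)
$j{\left(W \right)} = 2 W^{2}$ ($j{\left(W \right)} = W 2 W = 2 W W = 2 W^{2}$)
$Z{\left(X \right)} = \left(10 + X\right) \left(39 + X\right)$ ($Z{\left(X \right)} = \left(39 + X\right) \left(X + 10\right) = \left(39 + X\right) \left(10 + X\right) = \left(10 + X\right) \left(39 + X\right)$)
$l + Z{\left(j{\left(-8 \right)} \right)} = 6483 + \left(390 + \left(2 \left(-8\right)^{2}\right)^{2} + 49 \cdot 2 \left(-8\right)^{2}\right) = 6483 + \left(390 + \left(2 \cdot 64\right)^{2} + 49 \cdot 2 \cdot 64\right) = 6483 + \left(390 + 128^{2} + 49 \cdot 128\right) = 6483 + \left(390 + 16384 + 6272\right) = 6483 + 23046 = 29529$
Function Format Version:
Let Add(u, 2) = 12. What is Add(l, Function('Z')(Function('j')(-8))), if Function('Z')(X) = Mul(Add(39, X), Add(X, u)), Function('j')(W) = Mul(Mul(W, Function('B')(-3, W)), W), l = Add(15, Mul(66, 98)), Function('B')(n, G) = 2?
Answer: 29529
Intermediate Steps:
u = 10 (u = Add(-2, 12) = 10)
l = 6483 (l = Add(15, 6468) = 6483)
Function('j')(W) = Mul(2, Pow(W, 2)) (Function('j')(W) = Mul(Mul(W, 2), W) = Mul(Mul(2, W), W) = Mul(2, Pow(W, 2)))
Function('Z')(X) = Mul(Add(10, X), Add(39, X)) (Function('Z')(X) = Mul(Add(39, X), Add(X, 10)) = Mul(Add(39, X), Add(10, X)) = Mul(Add(10, X), Add(39, X)))
Add(l, Function('Z')(Function('j')(-8))) = Add(6483, Add(390, Pow(Mul(2, Pow(-8, 2)), 2), Mul(49, Mul(2, Pow(-8, 2))))) = Add(6483, Add(390, Pow(Mul(2, 64), 2), Mul(49, Mul(2, 64)))) = Add(6483, Add(390, Pow(128, 2), Mul(49, 128))) = Add(6483, Add(390, 16384, 6272)) = Add(6483, 23046) = 29529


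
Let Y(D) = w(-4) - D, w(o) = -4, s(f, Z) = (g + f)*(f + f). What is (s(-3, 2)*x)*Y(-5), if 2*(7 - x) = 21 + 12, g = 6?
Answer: 171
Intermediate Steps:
s(f, Z) = 2*f*(6 + f) (s(f, Z) = (6 + f)*(f + f) = (6 + f)*(2*f) = 2*f*(6 + f))
x = -19/2 (x = 7 - (21 + 12)/2 = 7 - ½*33 = 7 - 33/2 = -19/2 ≈ -9.5000)
Y(D) = -4 - D
(s(-3, 2)*x)*Y(-5) = ((2*(-3)*(6 - 3))*(-19/2))*(-4 - 1*(-5)) = ((2*(-3)*3)*(-19/2))*(-4 + 5) = -18*(-19/2)*1 = 171*1 = 171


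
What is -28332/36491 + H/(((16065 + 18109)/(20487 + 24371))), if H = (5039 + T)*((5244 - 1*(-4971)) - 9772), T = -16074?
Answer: -571575693734797/89074531 ≈ -6.4168e+6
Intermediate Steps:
H = -4888505 (H = (5039 - 16074)*((5244 - 1*(-4971)) - 9772) = -11035*((5244 + 4971) - 9772) = -11035*(10215 - 9772) = -11035*443 = -4888505)
-28332/36491 + H/(((16065 + 18109)/(20487 + 24371))) = -28332/36491 - 4888505*(20487 + 24371)/(16065 + 18109) = -28332*1/36491 - 4888505/(34174/44858) = -28332/36491 - 4888505/(34174*(1/44858)) = -28332/36491 - 4888505/17087/22429 = -28332/36491 - 4888505*22429/17087 = -28332/36491 - 109644278645/17087 = -571575693734797/89074531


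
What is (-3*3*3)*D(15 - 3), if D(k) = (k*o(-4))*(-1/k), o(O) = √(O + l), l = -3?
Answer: 27*I*√7 ≈ 71.435*I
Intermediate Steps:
o(O) = √(-3 + O) (o(O) = √(O - 3) = √(-3 + O))
D(k) = -I*√7 (D(k) = (k*√(-3 - 4))*(-1/k) = (k*√(-7))*(-1/k) = (k*(I*√7))*(-1/k) = (I*k*√7)*(-1/k) = -I*√7)
(-3*3*3)*D(15 - 3) = (-3*3*3)*(-I*√7) = (-9*3)*(-I*√7) = -(-27)*I*√7 = 27*I*√7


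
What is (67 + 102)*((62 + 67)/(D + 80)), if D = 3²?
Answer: 21801/89 ≈ 244.96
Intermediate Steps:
D = 9
(67 + 102)*((62 + 67)/(D + 80)) = (67 + 102)*((62 + 67)/(9 + 80)) = 169*(129/89) = 21801/89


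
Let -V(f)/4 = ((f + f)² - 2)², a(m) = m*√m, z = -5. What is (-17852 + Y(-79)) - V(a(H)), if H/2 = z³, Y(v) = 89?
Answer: 15625000999982253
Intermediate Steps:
H = -250 (H = 2*(-5)³ = 2*(-125) = -250)
a(m) = m^(3/2)
V(f) = -4*(-2 + 4*f²)² (V(f) = -4*((f + f)² - 2)² = -4*((2*f)² - 2)² = -4*(4*f² - 2)² = -4*(-2 + 4*f²)²)
(-17852 + Y(-79)) - V(a(H)) = (-17852 + 89) - (-16)*(-1 + 2*((-250)^(3/2))²)² = -17763 - (-16)*(-1 + 2*(-1250*I*√10)²)² = -17763 - (-16)*(-1 + 2*(-15625000))² = -17763 - (-16)*(-1 - 31250000)² = -17763 - (-16)*(-31250001)² = -17763 - (-16)*976562562500001 = -17763 - 1*(-15625001000000016) = -17763 + 15625001000000016 = 15625000999982253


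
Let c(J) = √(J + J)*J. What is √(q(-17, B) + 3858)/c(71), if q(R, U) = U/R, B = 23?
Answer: √158269082/171394 ≈ 0.073401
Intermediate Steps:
c(J) = √2*J^(3/2) (c(J) = √(2*J)*J = (√2*√J)*J = √2*J^(3/2))
√(q(-17, B) + 3858)/c(71) = √(23/(-17) + 3858)/((√2*71^(3/2))) = √(23*(-1/17) + 3858)/((√2*(71*√71))) = √(-23/17 + 3858)/((71*√142)) = √(65563/17)*(√142/10082) = (√1114571/17)*(√142/10082) = √158269082/171394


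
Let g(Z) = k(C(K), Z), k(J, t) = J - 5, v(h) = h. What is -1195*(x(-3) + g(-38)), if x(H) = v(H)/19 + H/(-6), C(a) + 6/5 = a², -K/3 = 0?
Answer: 266007/38 ≈ 7000.2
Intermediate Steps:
K = 0 (K = -3*0 = 0)
C(a) = -6/5 + a²
x(H) = -13*H/114 (x(H) = H/19 + H/(-6) = H*(1/19) + H*(-⅙) = H/19 - H/6 = -13*H/114)
k(J, t) = -5 + J
g(Z) = -31/5 (g(Z) = -5 + (-6/5 + 0²) = -5 + (-6/5 + 0) = -5 - 6/5 = -31/5)
-1195*(x(-3) + g(-38)) = -1195*(-13/114*(-3) - 31/5) = -1195*(13/38 - 31/5) = -1195*(-1113/190) = 266007/38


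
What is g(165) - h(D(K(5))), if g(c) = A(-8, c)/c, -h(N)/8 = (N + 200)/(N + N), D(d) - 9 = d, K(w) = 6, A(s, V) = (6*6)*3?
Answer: 9568/165 ≈ 57.988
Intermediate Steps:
A(s, V) = 108 (A(s, V) = 36*3 = 108)
D(d) = 9 + d
h(N) = -4*(200 + N)/N (h(N) = -8*(N + 200)/(N + N) = -8*(200 + N)/(2*N) = -8*(200 + N)*1/(2*N) = -4*(200 + N)/N)
g(c) = 108/c
g(165) - h(D(K(5))) = 108/165 - (-4 - 800/(9 + 6)) = 108*(1/165) - (-4 - 800/15) = 36/55 - (-4 - 800*1/15) = 36/55 - (-4 - 160/3) = 36/55 - 1*(-172/3) = 36/55 + 172/3 = 9568/165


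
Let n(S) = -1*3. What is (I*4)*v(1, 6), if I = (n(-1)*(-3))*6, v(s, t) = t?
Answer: 1296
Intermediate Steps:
n(S) = -3
I = 54 (I = -3*(-3)*6 = 9*6 = 54)
(I*4)*v(1, 6) = (54*4)*6 = 216*6 = 1296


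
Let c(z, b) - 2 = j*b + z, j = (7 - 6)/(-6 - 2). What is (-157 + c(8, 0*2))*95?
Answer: -13965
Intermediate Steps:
j = -⅛ (j = 1/(-8) = 1*(-⅛) = -⅛ ≈ -0.12500)
c(z, b) = 2 + z - b/8 (c(z, b) = 2 + (-b/8 + z) = 2 + (z - b/8) = 2 + z - b/8)
(-157 + c(8, 0*2))*95 = (-157 + (2 + 8 - 0*2))*95 = (-157 + (2 + 8 - ⅛*0))*95 = (-157 + (2 + 8 + 0))*95 = (-157 + 10)*95 = -147*95 = -13965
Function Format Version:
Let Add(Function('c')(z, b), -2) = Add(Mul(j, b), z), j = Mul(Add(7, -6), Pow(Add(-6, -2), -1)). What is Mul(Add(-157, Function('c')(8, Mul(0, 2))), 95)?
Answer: -13965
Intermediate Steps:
j = Rational(-1, 8) (j = Mul(1, Pow(-8, -1)) = Mul(1, Rational(-1, 8)) = Rational(-1, 8) ≈ -0.12500)
Function('c')(z, b) = Add(2, z, Mul(Rational(-1, 8), b)) (Function('c')(z, b) = Add(2, Add(Mul(Rational(-1, 8), b), z)) = Add(2, Add(z, Mul(Rational(-1, 8), b))) = Add(2, z, Mul(Rational(-1, 8), b)))
Mul(Add(-157, Function('c')(8, Mul(0, 2))), 95) = Mul(Add(-157, Add(2, 8, Mul(Rational(-1, 8), Mul(0, 2)))), 95) = Mul(Add(-157, Add(2, 8, Mul(Rational(-1, 8), 0))), 95) = Mul(Add(-157, Add(2, 8, 0)), 95) = Mul(Add(-157, 10), 95) = Mul(-147, 95) = -13965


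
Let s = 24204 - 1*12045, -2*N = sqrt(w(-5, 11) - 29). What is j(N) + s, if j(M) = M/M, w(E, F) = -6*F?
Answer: 12160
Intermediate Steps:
N = -I*sqrt(95)/2 (N = -sqrt(-6*11 - 29)/2 = -sqrt(-66 - 29)/2 = -I*sqrt(95)/2 ≈ -4.8734*I)
s = 12159 (s = 24204 - 12045 = 12159)
j(M) = 1
j(N) + s = 1 + 12159 = 12160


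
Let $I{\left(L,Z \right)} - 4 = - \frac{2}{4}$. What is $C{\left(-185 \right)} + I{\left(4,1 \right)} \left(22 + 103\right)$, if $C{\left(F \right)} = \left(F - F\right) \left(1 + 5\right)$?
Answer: $\frac{875}{2} \approx 437.5$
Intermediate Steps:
$I{\left(L,Z \right)} = \frac{7}{2}$ ($I{\left(L,Z \right)} = 4 - \frac{2}{4} = 4 - \frac{1}{2} = \frac{7}{2}$)
$C{\left(F \right)} = 0$ ($C{\left(F \right)} = 0 \cdot 6 = 0$)
$C{\left(-185 \right)} + I{\left(4,1 \right)} \left(22 + 103\right) = 0 + \frac{7 \left(22 + 103\right)}{2} = 0 + \frac{7}{2} \cdot 125 = 0 + \frac{875}{2} = \frac{875}{2}$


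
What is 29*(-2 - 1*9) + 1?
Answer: -318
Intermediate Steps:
29*(-2 - 1*9) + 1 = 29*(-2 - 9) + 1 = 29*(-11) + 1 = -319 + 1 = -318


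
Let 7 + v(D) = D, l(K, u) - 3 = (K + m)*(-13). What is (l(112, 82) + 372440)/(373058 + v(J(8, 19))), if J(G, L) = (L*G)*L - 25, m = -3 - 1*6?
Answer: 185552/187957 ≈ 0.98720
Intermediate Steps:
m = -9 (m = -3 - 6 = -9)
l(K, u) = 120 - 13*K (l(K, u) = 3 + (K - 9)*(-13) = 3 + (-9 + K)*(-13) = 3 + (117 - 13*K) = 120 - 13*K)
J(G, L) = -25 + G*L² (J(G, L) = (G*L)*L - 25 = G*L² - 25 = -25 + G*L²)
v(D) = -7 + D
(l(112, 82) + 372440)/(373058 + v(J(8, 19))) = ((120 - 13*112) + 372440)/(373058 + (-7 + (-25 + 8*19²))) = ((120 - 1456) + 372440)/(373058 + (-7 + (-25 + 8*361))) = (-1336 + 372440)/(373058 + (-7 + (-25 + 2888))) = 371104/(373058 + (-7 + 2863)) = 371104/(373058 + 2856) = 371104/375914 = 371104*(1/375914) = 185552/187957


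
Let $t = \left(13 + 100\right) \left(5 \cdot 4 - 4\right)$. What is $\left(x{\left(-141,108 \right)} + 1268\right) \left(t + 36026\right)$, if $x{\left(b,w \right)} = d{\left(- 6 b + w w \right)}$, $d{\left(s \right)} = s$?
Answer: $521276852$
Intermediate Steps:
$t = 1808$ ($t = 113 \left(20 - 4\right) = 113 \cdot 16 = 1808$)
$x{\left(b,w \right)} = w^{2} - 6 b$ ($x{\left(b,w \right)} = - 6 b + w w = - 6 b + w^{2} = w^{2} - 6 b$)
$\left(x{\left(-141,108 \right)} + 1268\right) \left(t + 36026\right) = \left(\left(108^{2} - -846\right) + 1268\right) \left(1808 + 36026\right) = \left(\left(11664 + 846\right) + 1268\right) 37834 = \left(12510 + 1268\right) 37834 = 13778 \cdot 37834 = 521276852$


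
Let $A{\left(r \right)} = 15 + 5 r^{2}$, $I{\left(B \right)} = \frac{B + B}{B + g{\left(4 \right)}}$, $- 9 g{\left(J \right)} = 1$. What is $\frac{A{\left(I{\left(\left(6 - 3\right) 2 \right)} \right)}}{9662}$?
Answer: $\frac{100455}{27140558} \approx 0.0037013$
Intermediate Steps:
$g{\left(J \right)} = - \frac{1}{9}$ ($g{\left(J \right)} = \left(- \frac{1}{9}\right) 1 = - \frac{1}{9}$)
$I{\left(B \right)} = \frac{2 B}{- \frac{1}{9} + B}$ ($I{\left(B \right)} = \frac{B + B}{B - \frac{1}{9}} = \frac{2 B}{- \frac{1}{9} + B}$)
$\frac{A{\left(I{\left(\left(6 - 3\right) 2 \right)} \right)}}{9662} = \frac{15 + 5 \left(\frac{18 \left(6 - 3\right) 2}{-1 + 9 \left(6 - 3\right) 2}\right)^{2}}{9662} = \left(15 + 5 \left(\frac{18 \cdot 3 \cdot 2}{-1 + 9 \cdot 3 \cdot 2}\right)^{2}\right) \frac{1}{9662} = \left(15 + 5 \left(18 \cdot 6 \frac{1}{-1 + 9 \cdot 6}\right)^{2}\right) \frac{1}{9662} = \left(15 + 5 \left(18 \cdot 6 \frac{1}{-1 + 54}\right)^{2}\right) \frac{1}{9662} = \left(15 + 5 \left(18 \cdot 6 \cdot \frac{1}{53}\right)^{2}\right) \frac{1}{9662} = \left(15 + 5 \left(\frac{108}{53}\right)^{2}\right) \frac{1}{9662} = \left(15 + 5 \cdot \frac{11664}{2809}\right) \frac{1}{9662} = \left(15 + \frac{58320}{2809}\right) \frac{1}{9662} = \frac{100455}{2809} \cdot \frac{1}{9662} = \frac{100455}{27140558}$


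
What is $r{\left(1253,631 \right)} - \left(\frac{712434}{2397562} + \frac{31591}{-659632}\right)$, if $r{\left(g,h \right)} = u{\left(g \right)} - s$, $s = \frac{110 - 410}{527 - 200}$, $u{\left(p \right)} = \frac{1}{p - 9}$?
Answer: $\frac{17932465284237205}{26805780306960208} \approx 0.66898$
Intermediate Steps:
$u{\left(p \right)} = \frac{1}{-9 + p}$
$s = - \frac{100}{109}$ ($s = - \frac{300}{327} = \left(-300\right) \frac{1}{327} = - \frac{100}{109} \approx -0.91743$)
$r{\left(g,h \right)} = \frac{100}{109} + \frac{1}{-9 + g}$ ($r{\left(g,h \right)} = \frac{1}{-9 + g} - - \frac{100}{109} = \frac{1}{-9 + g} + \frac{100}{109} = \frac{100}{109} + \frac{1}{-9 + g}$)
$r{\left(1253,631 \right)} - \left(\frac{712434}{2397562} + \frac{31591}{-659632}\right) = \frac{-791 + 100 \cdot 1253}{109 \left(-9 + 1253\right)} - \left(\frac{712434}{2397562} + \frac{31591}{-659632}\right) = \frac{-791 + 125300}{109 \cdot 1244} - \left(712434 \cdot \frac{1}{2397562} + 31591 \left(- \frac{1}{659632}\right)\right) = \frac{1}{109} \cdot \frac{1}{1244} \cdot 124509 - \left(\frac{356217}{1198781} - \frac{31591}{659632}\right) = \frac{124509}{135596} - \frac{197101441573}{790754308592} = \frac{17932465284237205}{26805780306960208}$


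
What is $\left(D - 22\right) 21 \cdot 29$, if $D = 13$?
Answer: $-5481$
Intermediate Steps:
$\left(D - 22\right) 21 \cdot 29 = \left(13 - 22\right) 21 \cdot 29 = \left(-9\right) 21 \cdot 29 = \left(-189\right) 29 = -5481$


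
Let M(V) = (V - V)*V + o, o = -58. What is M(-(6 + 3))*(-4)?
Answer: 232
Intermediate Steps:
M(V) = -58 (M(V) = (V - V)*V - 58 = 0*V - 58 = 0 - 58 = -58)
M(-(6 + 3))*(-4) = -58*(-4) = 232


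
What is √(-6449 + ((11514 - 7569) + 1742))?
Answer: I*√762 ≈ 27.604*I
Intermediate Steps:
√(-6449 + ((11514 - 7569) + 1742)) = √(-6449 + (3945 + 1742)) = √(-6449 + 5687) = √(-762) = I*√762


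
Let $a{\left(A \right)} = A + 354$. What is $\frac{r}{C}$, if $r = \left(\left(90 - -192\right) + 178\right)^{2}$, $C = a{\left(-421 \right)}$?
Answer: $- \frac{211600}{67} \approx -3158.2$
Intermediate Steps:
$a{\left(A \right)} = 354 + A$
$C = -67$ ($C = 354 - 421 = -67$)
$r = 211600$ ($r = \left(\left(90 + 192\right) + 178\right)^{2} = \left(282 + 178\right)^{2} = 460^{2} = 211600$)
$\frac{r}{C} = \frac{211600}{-67} = 211600 \left(- \frac{1}{67}\right) = - \frac{211600}{67}$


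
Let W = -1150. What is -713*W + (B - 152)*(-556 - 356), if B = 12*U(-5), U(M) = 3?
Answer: 925742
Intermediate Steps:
B = 36 (B = 12*3 = 36)
-713*W + (B - 152)*(-556 - 356) = -713*(-1150) + (36 - 152)*(-556 - 356) = 819950 - 116*(-912) = 819950 + 105792 = 925742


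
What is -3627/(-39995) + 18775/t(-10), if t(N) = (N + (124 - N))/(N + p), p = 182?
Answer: 32289075812/1239845 ≈ 26043.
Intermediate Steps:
t(N) = 124/(182 + N) (t(N) = (N + (124 - N))/(N + 182) = 124/(182 + N))
-3627/(-39995) + 18775/t(-10) = -3627/(-39995) + 18775/((124/(182 - 10))) = -3627*(-1/39995) + 18775/((124/172)) = 3627/39995 + 18775/((124*(1/172))) = 3627/39995 + 18775/(31/43) = 3627/39995 + 18775*(43/31) = 3627/39995 + 807325/31 = 32289075812/1239845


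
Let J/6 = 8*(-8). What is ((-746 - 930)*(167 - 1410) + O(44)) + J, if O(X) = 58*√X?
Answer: 2082884 + 116*√11 ≈ 2.0833e+6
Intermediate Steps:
J = -384 (J = 6*(8*(-8)) = 6*(-64) = -384)
((-746 - 930)*(167 - 1410) + O(44)) + J = ((-746 - 930)*(167 - 1410) + 58*√44) - 384 = (-1676*(-1243) + 58*(2*√11)) - 384 = (2083268 + 116*√11) - 384 = 2082884 + 116*√11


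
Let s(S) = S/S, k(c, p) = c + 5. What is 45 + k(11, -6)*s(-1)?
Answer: 61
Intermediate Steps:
k(c, p) = 5 + c
s(S) = 1
45 + k(11, -6)*s(-1) = 45 + (5 + 11)*1 = 45 + 16*1 = 45 + 16 = 61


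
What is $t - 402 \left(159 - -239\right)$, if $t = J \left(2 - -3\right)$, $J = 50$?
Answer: $-159746$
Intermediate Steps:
$t = 250$ ($t = 50 \left(2 - -3\right) = 50 \left(2 + 3\right) = 50 \cdot 5 = 250$)
$t - 402 \left(159 - -239\right) = 250 - 402 \left(159 - -239\right) = 250 - 402 \left(159 + 239\right) = 250 - 159996 = -159746$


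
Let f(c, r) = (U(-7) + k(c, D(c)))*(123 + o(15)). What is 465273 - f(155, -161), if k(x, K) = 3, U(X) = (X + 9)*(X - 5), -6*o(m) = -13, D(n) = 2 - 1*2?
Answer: 935803/2 ≈ 4.6790e+5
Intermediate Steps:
D(n) = 0 (D(n) = 2 - 2 = 0)
o(m) = 13/6 (o(m) = -1/6*(-13) = 13/6)
U(X) = (-5 + X)*(9 + X) (U(X) = (9 + X)*(-5 + X) = (-5 + X)*(9 + X))
f(c, r) = -5257/2 (f(c, r) = ((-45 + (-7)**2 + 4*(-7)) + 3)*(123 + 13/6) = ((-45 + 49 - 28) + 3)*(751/6) = (-24 + 3)*(751/6) = -21*751/6 = -5257/2)
465273 - f(155, -161) = 465273 - 1*(-5257/2) = 465273 + 5257/2 = 935803/2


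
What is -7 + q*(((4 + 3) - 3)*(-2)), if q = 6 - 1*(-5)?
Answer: -95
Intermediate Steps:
q = 11 (q = 6 + 5 = 11)
-7 + q*(((4 + 3) - 3)*(-2)) = -7 + 11*(((4 + 3) - 3)*(-2)) = -7 + 11*((7 - 3)*(-2)) = -7 + 11*(4*(-2)) = -7 + 11*(-8) = -7 - 88 = -95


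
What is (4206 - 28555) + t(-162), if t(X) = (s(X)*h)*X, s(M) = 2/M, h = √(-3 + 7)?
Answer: -24345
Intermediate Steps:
h = 2 (h = √4 = 2)
t(X) = 4 (t(X) = ((2/X)*2)*X = (4/X)*X = 4)
(4206 - 28555) + t(-162) = (4206 - 28555) + 4 = -24349 + 4 = -24345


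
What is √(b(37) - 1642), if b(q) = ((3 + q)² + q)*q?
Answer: 11*√487 ≈ 242.75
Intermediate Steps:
b(q) = q*(q + (3 + q)²) (b(q) = (q + (3 + q)²)*q = q*(q + (3 + q)²))
√(b(37) - 1642) = √(37*(37 + (3 + 37)²) - 1642) = √(37*(37 + 40²) - 1642) = √(37*(37 + 1600) - 1642) = √(37*1637 - 1642) = √(60569 - 1642) = √58927 = 11*√487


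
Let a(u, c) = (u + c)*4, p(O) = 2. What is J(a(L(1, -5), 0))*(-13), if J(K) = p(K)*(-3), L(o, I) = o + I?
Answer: 78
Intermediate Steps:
L(o, I) = I + o
a(u, c) = 4*c + 4*u (a(u, c) = (c + u)*4 = 4*c + 4*u)
J(K) = -6 (J(K) = 2*(-3) = -6)
J(a(L(1, -5), 0))*(-13) = -6*(-13) = 78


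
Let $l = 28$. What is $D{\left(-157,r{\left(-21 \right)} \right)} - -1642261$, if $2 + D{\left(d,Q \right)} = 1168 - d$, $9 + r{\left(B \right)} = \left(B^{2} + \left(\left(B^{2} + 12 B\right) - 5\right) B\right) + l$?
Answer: $1643584$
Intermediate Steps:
$r{\left(B \right)} = 19 + B^{2} + B \left(-5 + B^{2} + 12 B\right)$ ($r{\left(B \right)} = -9 + \left(\left(B^{2} + \left(\left(B^{2} + 12 B\right) - 5\right) B\right) + 28\right) = -9 + \left(\left(B^{2} + \left(-5 + B^{2} + 12 B\right) B\right) + 28\right) = -9 + \left(\left(B^{2} + B \left(-5 + B^{2} + 12 B\right)\right) + 28\right) = -9 + \left(28 + B^{2} + B \left(-5 + B^{2} + 12 B\right)\right) = 19 + B^{2} + B \left(-5 + B^{2} + 12 B\right)$)
$D{\left(d,Q \right)} = 1166 - d$ ($D{\left(d,Q \right)} = -2 - \left(-1168 + d\right) = 1166 - d$)
$D{\left(-157,r{\left(-21 \right)} \right)} - -1642261 = \left(1166 - -157\right) - -1642261 = \left(1166 + 157\right) + 1642261 = 1323 + 1642261 = 1643584$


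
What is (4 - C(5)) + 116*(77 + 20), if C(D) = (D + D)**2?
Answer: 11156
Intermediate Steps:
C(D) = 4*D**2 (C(D) = (2*D)**2 = 4*D**2)
(4 - C(5)) + 116*(77 + 20) = (4 - 4*5**2) + 116*(77 + 20) = (4 - 4*25) + 116*97 = (4 - 1*100) + 11252 = (4 - 100) + 11252 = -96 + 11252 = 11156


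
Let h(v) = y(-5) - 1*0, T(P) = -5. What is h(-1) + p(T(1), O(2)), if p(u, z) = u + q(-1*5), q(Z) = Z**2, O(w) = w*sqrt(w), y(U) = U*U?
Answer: 45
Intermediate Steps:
y(U) = U**2
O(w) = w**(3/2)
h(v) = 25 (h(v) = (-5)**2 - 1*0 = 25 + 0 = 25)
p(u, z) = 25 + u (p(u, z) = u + (-1*5)**2 = u + (-5)**2 = u + 25 = 25 + u)
h(-1) + p(T(1), O(2)) = 25 + (25 - 5) = 25 + 20 = 45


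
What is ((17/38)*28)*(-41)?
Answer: -9758/19 ≈ -513.58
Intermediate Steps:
((17/38)*28)*(-41) = (238/19)*(-41) = -9758/19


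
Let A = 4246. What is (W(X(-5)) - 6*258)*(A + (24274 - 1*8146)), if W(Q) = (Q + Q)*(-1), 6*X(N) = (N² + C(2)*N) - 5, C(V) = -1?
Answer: -95126206/3 ≈ -3.1709e+7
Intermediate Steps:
X(N) = -⅚ - N/6 + N²/6 (X(N) = ((N² - N) - 5)/6 = (-5 + N² - N)/6 = -⅚ - N/6 + N²/6)
W(Q) = -2*Q (W(Q) = (2*Q)*(-1) = -2*Q)
(W(X(-5)) - 6*258)*(A + (24274 - 1*8146)) = (-2*(-⅚ - ⅙*(-5) + (⅙)*(-5)²) - 6*258)*(4246 + (24274 - 1*8146)) = (-2*(-⅚ + ⅚ + (⅙)*25) - 1548)*(4246 + (24274 - 8146)) = (-2*(-⅚ + ⅚ + 25/6) - 1548)*(4246 + 16128) = (-2*25/6 - 1548)*20374 = (-25/3 - 1548)*20374 = -4669/3*20374 = -95126206/3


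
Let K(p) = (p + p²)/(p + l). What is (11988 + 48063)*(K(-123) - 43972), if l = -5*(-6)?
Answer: -82157814834/31 ≈ -2.6503e+9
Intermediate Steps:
l = 30
K(p) = (p + p²)/(30 + p) (K(p) = (p + p²)/(p + 30) = (p + p²)/(30 + p))
(11988 + 48063)*(K(-123) - 43972) = (11988 + 48063)*(-123*(1 - 123)/(30 - 123) - 43972) = 60051*(-123*(-122)/(-93) - 43972) = 60051*(-123*(-1/93)*(-122) - 43972) = 60051*(-5002/31 - 43972) = 60051*(-1368134/31) = -82157814834/31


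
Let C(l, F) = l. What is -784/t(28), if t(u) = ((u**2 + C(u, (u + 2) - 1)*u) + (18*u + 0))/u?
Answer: -392/37 ≈ -10.595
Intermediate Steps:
t(u) = (2*u**2 + 18*u)/u (t(u) = ((u**2 + u*u) + (18*u + 0))/u = ((u**2 + u**2) + 18*u)/u = (2*u**2 + 18*u)/u)
-784/t(28) = -784/(18 + 2*28) = -784/(18 + 56) = -784/74 = -784*1/74 = -392/37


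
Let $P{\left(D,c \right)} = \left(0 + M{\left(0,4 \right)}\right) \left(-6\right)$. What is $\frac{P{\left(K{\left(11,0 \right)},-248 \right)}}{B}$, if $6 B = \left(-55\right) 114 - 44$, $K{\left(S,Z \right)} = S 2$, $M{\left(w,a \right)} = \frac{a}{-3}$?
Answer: $- \frac{24}{3157} \approx -0.0076022$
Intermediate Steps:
$M{\left(w,a \right)} = - \frac{a}{3}$ ($M{\left(w,a \right)} = a \left(- \frac{1}{3}\right) = - \frac{a}{3}$)
$K{\left(S,Z \right)} = 2 S$
$P{\left(D,c \right)} = 8$ ($P{\left(D,c \right)} = \left(0 - \frac{4}{3}\right) \left(-6\right) = \left(- \frac{4}{3}\right) \left(-6\right) = 8$)
$B = - \frac{3157}{3}$ ($B = \frac{\left(-55\right) 114 - 44}{6} = \frac{-6270 - 44}{6} = \frac{1}{6} \left(-6314\right) = - \frac{3157}{3} \approx -1052.3$)
$\frac{P{\left(K{\left(11,0 \right)},-248 \right)}}{B} = \frac{8}{- \frac{3157}{3}} = 8 \left(- \frac{3}{3157}\right) = - \frac{24}{3157}$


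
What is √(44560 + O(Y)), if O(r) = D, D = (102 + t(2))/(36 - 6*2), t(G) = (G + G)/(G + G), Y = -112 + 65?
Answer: √6417258/12 ≈ 211.10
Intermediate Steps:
Y = -47
t(G) = 1 (t(G) = (2*G)/((2*G)) = (2*G)*(1/(2*G)) = 1)
D = 103/24 (D = (102 + 1)/(36 - 6*2) = 103/(36 - 12) = 103/24 ≈ 4.2917)
O(r) = 103/24
√(44560 + O(Y)) = √(44560 + 103/24) = √(1069543/24) = √6417258/12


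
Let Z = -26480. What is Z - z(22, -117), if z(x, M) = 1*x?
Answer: -26502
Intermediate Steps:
z(x, M) = x
Z - z(22, -117) = -26480 - 1*22 = -26480 - 22 = -26502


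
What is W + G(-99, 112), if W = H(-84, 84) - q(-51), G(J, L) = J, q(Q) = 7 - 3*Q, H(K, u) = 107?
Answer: -152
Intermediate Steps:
W = -53 (W = 107 - (7 - 3*(-51)) = 107 - (7 + 153) = 107 - 1*160 = 107 - 160 = -53)
W + G(-99, 112) = -53 - 99 = -152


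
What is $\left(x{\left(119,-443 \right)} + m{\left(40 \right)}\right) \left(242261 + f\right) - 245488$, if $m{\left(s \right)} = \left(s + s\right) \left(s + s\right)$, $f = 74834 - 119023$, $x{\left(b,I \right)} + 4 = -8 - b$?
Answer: $1241467880$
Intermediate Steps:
$x{\left(b,I \right)} = -12 - b$ ($x{\left(b,I \right)} = -4 - \left(8 + b\right) = -12 - b$)
$f = -44189$ ($f = 74834 - 119023 = -44189$)
$m{\left(s \right)} = 4 s^{2}$ ($m{\left(s \right)} = 2 s 2 s = 4 s^{2}$)
$\left(x{\left(119,-443 \right)} + m{\left(40 \right)}\right) \left(242261 + f\right) - 245488 = \left(\left(-12 - 119\right) + 4 \cdot 40^{2}\right) \left(242261 - 44189\right) - 245488 = \left(\left(-12 - 119\right) + 4 \cdot 1600\right) 198072 - 245488 = \left(-131 + 6400\right) 198072 - 245488 = 6269 \cdot 198072 - 245488 = 1241713368 - 245488 = 1241467880$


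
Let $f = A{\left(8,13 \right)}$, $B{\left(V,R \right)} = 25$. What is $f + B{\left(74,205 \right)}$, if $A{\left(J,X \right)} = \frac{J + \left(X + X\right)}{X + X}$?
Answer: $\frac{342}{13} \approx 26.308$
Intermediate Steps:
$A{\left(J,X \right)} = \frac{J + 2 X}{2 X}$
$f = \frac{17}{13}$ ($f = \frac{13 + \frac{1}{2} \cdot 8}{13} = \frac{13 + 4}{13} = \frac{1}{13} \cdot 17 = \frac{17}{13} \approx 1.3077$)
$f + B{\left(74,205 \right)} = \frac{17}{13} + 25 = \frac{342}{13}$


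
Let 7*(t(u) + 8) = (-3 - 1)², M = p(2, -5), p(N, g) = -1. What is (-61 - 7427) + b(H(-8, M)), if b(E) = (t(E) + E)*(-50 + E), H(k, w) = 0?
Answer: -50416/7 ≈ -7202.3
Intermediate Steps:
M = -1
t(u) = -40/7 (t(u) = -8 + (-3 - 1)²/7 = -8 + (⅐)*(-4)² = -8 + (⅐)*16 = -8 + 16/7 = -40/7)
b(E) = (-50 + E)*(-40/7 + E) (b(E) = (-40/7 + E)*(-50 + E) = (-50 + E)*(-40/7 + E))
(-61 - 7427) + b(H(-8, M)) = (-61 - 7427) + (2000/7 + 0² - 390/7*0) = -7488 + (2000/7 + 0 + 0) = -7488 + 2000/7 = -50416/7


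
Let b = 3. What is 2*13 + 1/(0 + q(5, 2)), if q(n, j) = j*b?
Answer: 157/6 ≈ 26.167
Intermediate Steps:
q(n, j) = 3*j (q(n, j) = j*3 = 3*j)
2*13 + 1/(0 + q(5, 2)) = 2*13 + 1/(0 + 3*2) = 26 + 1/(0 + 6) = 26 + 1/6 = 26 + ⅙ = 157/6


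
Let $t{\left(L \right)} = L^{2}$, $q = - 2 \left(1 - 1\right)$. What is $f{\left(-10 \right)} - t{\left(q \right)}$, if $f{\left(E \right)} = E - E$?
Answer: $0$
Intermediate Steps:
$f{\left(E \right)} = 0$
$q = 0$ ($q = \left(-2\right) 0 = 0$)
$f{\left(-10 \right)} - t{\left(q \right)} = 0 - 0^{2} = 0 - 0 = 0 + 0 = 0$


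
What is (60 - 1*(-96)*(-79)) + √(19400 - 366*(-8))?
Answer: -7524 + 2*√5582 ≈ -7374.6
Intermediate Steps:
(60 - 1*(-96)*(-79)) + √(19400 - 366*(-8)) = (60 + 96*(-79)) + √(19400 + 2928) = (60 - 7584) + √22328 = -7524 + 2*√5582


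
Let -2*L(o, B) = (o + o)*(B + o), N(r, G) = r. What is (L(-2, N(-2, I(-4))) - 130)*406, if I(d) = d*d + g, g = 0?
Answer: -56028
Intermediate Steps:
I(d) = d² (I(d) = d*d + 0 = d² + 0 = d²)
L(o, B) = -o*(B + o) (L(o, B) = -(o + o)*(B + o)/2 = -2*o*(B + o)/2 = -o*(B + o))
(L(-2, N(-2, I(-4))) - 130)*406 = (-1*(-2)*(-2 - 2) - 130)*406 = (-1*(-2)*(-4) - 130)*406 = (-8 - 130)*406 = -138*406 = -56028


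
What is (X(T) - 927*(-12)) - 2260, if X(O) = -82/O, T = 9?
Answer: 79694/9 ≈ 8854.9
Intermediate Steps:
(X(T) - 927*(-12)) - 2260 = (-82/9 - 927*(-12)) - 2260 = (-82*⅑ + 11124) - 2260 = (-82/9 + 11124) - 2260 = 100034/9 - 2260 = 79694/9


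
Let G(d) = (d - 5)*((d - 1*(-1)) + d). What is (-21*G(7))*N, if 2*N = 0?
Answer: 0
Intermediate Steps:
N = 0 (N = (½)*0 = 0)
G(d) = (1 + 2*d)*(-5 + d) (G(d) = (-5 + d)*((d + 1) + d) = (-5 + d)*((1 + d) + d) = (-5 + d)*(1 + 2*d) = (1 + 2*d)*(-5 + d))
(-21*G(7))*N = -21*(-5 - 9*7 + 2*7²)*0 = -21*(-5 - 63 + 2*49)*0 = -21*(-5 - 63 + 98)*0 = -21*30*0 = -630*0 = 0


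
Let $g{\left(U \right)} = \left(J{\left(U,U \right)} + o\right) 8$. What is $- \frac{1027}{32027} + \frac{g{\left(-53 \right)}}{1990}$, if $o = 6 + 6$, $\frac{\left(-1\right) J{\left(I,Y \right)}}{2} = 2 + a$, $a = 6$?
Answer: $- \frac{1534297}{31866865} \approx -0.048147$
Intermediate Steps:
$J{\left(I,Y \right)} = -16$ ($J{\left(I,Y \right)} = - 2 \left(2 + 6\right) = \left(-2\right) 8 = -16$)
$o = 12$
$g{\left(U \right)} = -32$ ($g{\left(U \right)} = \left(-16 + 12\right) 8 = \left(-4\right) 8 = -32$)
$- \frac{1027}{32027} + \frac{g{\left(-53 \right)}}{1990} = - \frac{1027}{32027} - \frac{32}{1990} = \left(-1027\right) \frac{1}{32027} - \frac{16}{995} = - \frac{1027}{32027} - \frac{16}{995} = - \frac{1534297}{31866865}$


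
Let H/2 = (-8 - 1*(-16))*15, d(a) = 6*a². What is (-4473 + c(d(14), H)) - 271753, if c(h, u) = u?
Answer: -275986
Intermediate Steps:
H = 240 (H = 2*((-8 - 1*(-16))*15) = 2*((-8 + 16)*15) = 2*(8*15) = 2*120 = 240)
(-4473 + c(d(14), H)) - 271753 = (-4473 + 240) - 271753 = -4233 - 271753 = -275986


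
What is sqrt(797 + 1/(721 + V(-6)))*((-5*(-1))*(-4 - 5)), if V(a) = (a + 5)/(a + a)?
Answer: -45*sqrt(59675007809)/8653 ≈ -1270.4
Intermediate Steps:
V(a) = (5 + a)/(2*a) (V(a) = (5 + a)/((2*a)) = (5 + a)*(1/(2*a)) = (5 + a)/(2*a))
sqrt(797 + 1/(721 + V(-6)))*((-5*(-1))*(-4 - 5)) = sqrt(797 + 1/(721 + (1/2)*(5 - 6)/(-6)))*((-5*(-1))*(-4 - 5)) = sqrt(797 + 1/(721 + (1/2)*(-1/6)*(-1)))*(5*(-9)) = sqrt(797 + 1/(721 + 1/12))*(-45) = sqrt(797 + 1/(8653/12))*(-45) = sqrt(797 + 12/8653)*(-45) = sqrt(6896453/8653)*(-45) = (sqrt(59675007809)/8653)*(-45) = -45*sqrt(59675007809)/8653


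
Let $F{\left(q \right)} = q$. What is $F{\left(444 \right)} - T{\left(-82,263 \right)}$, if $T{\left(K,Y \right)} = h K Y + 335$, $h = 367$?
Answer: $7914831$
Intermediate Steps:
$T{\left(K,Y \right)} = 335 + 367 K Y$ ($T{\left(K,Y \right)} = 367 K Y + 335 = 335 + 367 K Y$)
$F{\left(444 \right)} - T{\left(-82,263 \right)} = 444 - \left(335 + 367 \left(-82\right) 263\right) = 444 - \left(335 - 7914722\right) = 444 - -7914387 = 444 + 7914387 = 7914831$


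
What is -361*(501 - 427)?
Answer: -26714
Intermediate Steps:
-361*(501 - 427) = -361*74 = -26714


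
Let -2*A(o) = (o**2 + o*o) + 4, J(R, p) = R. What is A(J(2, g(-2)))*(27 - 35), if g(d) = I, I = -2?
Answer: 48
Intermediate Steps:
g(d) = -2
A(o) = -2 - o**2 (A(o) = -((o**2 + o*o) + 4)/2 = -((o**2 + o**2) + 4)/2 = -(2*o**2 + 4)/2 = -(4 + 2*o**2)/2 = -2 - o**2)
A(J(2, g(-2)))*(27 - 35) = (-2 - 1*2**2)*(27 - 35) = (-2 - 1*4)*(-8) = (-2 - 4)*(-8) = -6*(-8) = 48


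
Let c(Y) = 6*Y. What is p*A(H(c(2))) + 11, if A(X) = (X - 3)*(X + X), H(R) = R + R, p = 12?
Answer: 12107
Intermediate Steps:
H(R) = 2*R
A(X) = 2*X*(-3 + X) (A(X) = (-3 + X)*(2*X) = 2*X*(-3 + X))
p*A(H(c(2))) + 11 = 12*(2*(2*(6*2))*(-3 + 2*(6*2))) + 11 = 12*(2*(2*12)*(-3 + 2*12)) + 11 = 12*(2*24*(-3 + 24)) + 11 = 12*(2*24*21) + 11 = 12*1008 + 11 = 12096 + 11 = 12107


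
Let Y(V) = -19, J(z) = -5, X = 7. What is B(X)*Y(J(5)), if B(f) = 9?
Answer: -171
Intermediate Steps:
B(X)*Y(J(5)) = 9*(-19) = -171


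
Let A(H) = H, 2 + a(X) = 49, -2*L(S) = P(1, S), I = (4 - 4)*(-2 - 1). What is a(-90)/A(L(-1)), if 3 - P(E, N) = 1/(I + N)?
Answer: -47/2 ≈ -23.500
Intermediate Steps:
I = 0 (I = 0*(-3) = 0)
P(E, N) = 3 - 1/N (P(E, N) = 3 - 1/(0 + N) = 3 - 1/N)
L(S) = -3/2 + 1/(2*S) (L(S) = -(3 - 1/S)/2 = -3/2 + 1/(2*S))
a(X) = 47 (a(X) = -2 + 49 = 47)
a(-90)/A(L(-1)) = 47/(((½)*(1 - 3*(-1))/(-1))) = 47/(((½)*(-1)*(1 + 3))) = 47/(((½)*(-1)*4)) = 47/(-2) = 47*(-½) = -47/2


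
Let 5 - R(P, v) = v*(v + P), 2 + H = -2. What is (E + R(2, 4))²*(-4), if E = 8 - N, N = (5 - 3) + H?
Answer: -324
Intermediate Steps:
H = -4 (H = -2 - 2 = -4)
R(P, v) = 5 - v*(P + v) (R(P, v) = 5 - v*(v + P) = 5 - v*(P + v))
N = -2 (N = (5 - 3) - 4 = 2 - 4 = -2)
E = 10 (E = 8 - 1*(-2) = 8 + 2 = 10)
(E + R(2, 4))²*(-4) = (10 + (5 - 1*4² - 1*2*4))²*(-4) = (10 + (5 - 1*16 - 8))²*(-4) = (10 + (5 - 16 - 8))²*(-4) = (10 - 19)²*(-4) = (-9)²*(-4) = 81*(-4) = -324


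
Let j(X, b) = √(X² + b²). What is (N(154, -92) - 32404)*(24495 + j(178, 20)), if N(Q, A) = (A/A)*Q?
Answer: -789963750 - 64500*√8021 ≈ -7.9574e+8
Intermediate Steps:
N(Q, A) = Q (N(Q, A) = 1*Q = Q)
(N(154, -92) - 32404)*(24495 + j(178, 20)) = (154 - 32404)*(24495 + √(178² + 20²)) = -32250*(24495 + √(31684 + 400)) = -32250*(24495 + √32084) = -32250*(24495 + 2*√8021) = -789963750 - 64500*√8021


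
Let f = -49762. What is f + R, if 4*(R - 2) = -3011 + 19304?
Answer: -182747/4 ≈ -45687.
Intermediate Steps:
R = 16301/4 (R = 2 + (-3011 + 19304)/4 = 2 + (¼)*16293 = 2 + 16293/4 = 16301/4 ≈ 4075.3)
f + R = -49762 + 16301/4 = -182747/4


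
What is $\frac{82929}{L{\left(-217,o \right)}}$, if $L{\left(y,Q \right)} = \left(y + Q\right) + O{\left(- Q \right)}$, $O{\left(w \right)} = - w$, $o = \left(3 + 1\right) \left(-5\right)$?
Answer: $- \frac{82929}{257} \approx -322.68$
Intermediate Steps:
$o = -20$ ($o = 4 \left(-5\right) = -20$)
$L{\left(y,Q \right)} = y + 2 Q$ ($L{\left(y,Q \right)} = \left(y + Q\right) - - Q = \left(Q + y\right) + Q = y + 2 Q$)
$\frac{82929}{L{\left(-217,o \right)}} = \frac{82929}{-217 + 2 \left(-20\right)} = \frac{82929}{-217 - 40} = \frac{82929}{-257} = 82929 \left(- \frac{1}{257}\right) = - \frac{82929}{257}$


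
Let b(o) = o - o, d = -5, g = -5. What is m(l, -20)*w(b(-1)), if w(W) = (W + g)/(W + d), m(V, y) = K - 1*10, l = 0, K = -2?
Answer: -12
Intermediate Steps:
b(o) = 0
m(V, y) = -12 (m(V, y) = -2 - 1*10 = -2 - 10 = -12)
w(W) = 1 (w(W) = (W - 5)/(W - 5) = (-5 + W)/(-5 + W) = 1)
m(l, -20)*w(b(-1)) = -12*1 = -12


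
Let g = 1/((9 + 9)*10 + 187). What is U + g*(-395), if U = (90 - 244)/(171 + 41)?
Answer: -70129/38902 ≈ -1.8027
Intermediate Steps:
g = 1/367 (g = 1/(18*10 + 187) = 1/(180 + 187) = 1/367 ≈ 0.0027248)
U = -77/106 (U = -154/212 = -154*1/212 = -77/106 ≈ -0.72641)
U + g*(-395) = -77/106 + (1/367)*(-395) = -77/106 - 395/367 = -70129/38902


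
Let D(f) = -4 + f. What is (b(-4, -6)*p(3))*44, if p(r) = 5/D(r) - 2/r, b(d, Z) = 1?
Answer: -748/3 ≈ -249.33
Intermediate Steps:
p(r) = -2/r + 5/(-4 + r) (p(r) = 5/(-4 + r) - 2/r = -2/r + 5/(-4 + r))
(b(-4, -6)*p(3))*44 = (1*((8 + 3*3)/(3*(-4 + 3))))*44 = (1*((⅓)*(8 + 9)/(-1)))*44 = (1*((⅓)*(-1)*17))*44 = (1*(-17/3))*44 = -17/3*44 = -748/3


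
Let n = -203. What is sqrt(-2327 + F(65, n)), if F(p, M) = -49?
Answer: 6*I*sqrt(66) ≈ 48.744*I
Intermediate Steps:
sqrt(-2327 + F(65, n)) = sqrt(-2327 - 49) = sqrt(-2376) = 6*I*sqrt(66)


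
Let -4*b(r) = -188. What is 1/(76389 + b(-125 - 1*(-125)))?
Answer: 1/76436 ≈ 1.3083e-5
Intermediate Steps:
b(r) = 47 (b(r) = -1/4*(-188) = 47)
1/(76389 + b(-125 - 1*(-125))) = 1/(76389 + 47) = 1/76436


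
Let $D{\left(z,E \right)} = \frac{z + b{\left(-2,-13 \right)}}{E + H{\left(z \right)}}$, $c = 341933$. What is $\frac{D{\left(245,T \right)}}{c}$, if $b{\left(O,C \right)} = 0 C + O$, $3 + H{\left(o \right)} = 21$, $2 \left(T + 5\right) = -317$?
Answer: $- \frac{162}{33167501} \approx -4.8843 \cdot 10^{-6}$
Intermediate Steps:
$T = - \frac{327}{2}$ ($T = -5 + \frac{1}{2} \left(-317\right) = -5 - \frac{317}{2} = - \frac{327}{2} \approx -163.5$)
$H{\left(o \right)} = 18$ ($H{\left(o \right)} = -3 + 21 = 18$)
$b{\left(O,C \right)} = O$ ($b{\left(O,C \right)} = 0 + O = O$)
$D{\left(z,E \right)} = \frac{-2 + z}{18 + E}$ ($D{\left(z,E \right)} = \frac{z - 2}{E + 18} = \frac{-2 + z}{18 + E}$)
$\frac{D{\left(245,T \right)}}{c} = \frac{\frac{1}{18 - \frac{327}{2}} \left(-2 + 245\right)}{341933} = \frac{1}{- \frac{291}{2}} \cdot 243 \cdot \frac{1}{341933} = \left(- \frac{2}{291}\right) 243 \cdot \frac{1}{341933} = \left(- \frac{162}{97}\right) \frac{1}{341933} = - \frac{162}{33167501}$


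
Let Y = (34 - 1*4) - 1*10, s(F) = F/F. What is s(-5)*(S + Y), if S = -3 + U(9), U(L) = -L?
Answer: 8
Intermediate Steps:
s(F) = 1
Y = 20 (Y = (34 - 4) - 10 = 30 - 10 = 20)
S = -12 (S = -3 - 1*9 = -3 - 9 = -12)
s(-5)*(S + Y) = 1*(-12 + 20) = 1*8 = 8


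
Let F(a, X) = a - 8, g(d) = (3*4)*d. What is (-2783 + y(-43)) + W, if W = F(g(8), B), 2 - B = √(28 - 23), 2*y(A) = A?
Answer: -5433/2 ≈ -2716.5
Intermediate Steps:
y(A) = A/2
g(d) = 12*d
B = 2 - √5 (B = 2 - √(28 - 23) = 2 - √5 ≈ -0.23607)
F(a, X) = -8 + a
W = 88 (W = -8 + 12*8 = -8 + 96 = 88)
(-2783 + y(-43)) + W = (-2783 + (½)*(-43)) + 88 = (-2783 - 43/2) + 88 = -5609/2 + 88 = -5433/2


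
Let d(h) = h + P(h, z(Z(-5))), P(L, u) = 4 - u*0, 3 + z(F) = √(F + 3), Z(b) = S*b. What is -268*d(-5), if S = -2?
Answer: 268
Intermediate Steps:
Z(b) = -2*b
z(F) = -3 + √(3 + F) (z(F) = -3 + √(F + 3) = -3 + √(3 + F))
P(L, u) = 4 (P(L, u) = 4 - 1*0 = 4 + 0 = 4)
d(h) = 4 + h (d(h) = h + 4 = 4 + h)
-268*d(-5) = -268*(4 - 5) = -268*(-1) = 268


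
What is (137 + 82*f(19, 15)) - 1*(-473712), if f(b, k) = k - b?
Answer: 473521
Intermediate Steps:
(137 + 82*f(19, 15)) - 1*(-473712) = (137 + 82*(15 - 1*19)) - 1*(-473712) = (137 + 82*(15 - 19)) + 473712 = (137 + 82*(-4)) + 473712 = (137 - 328) + 473712 = -191 + 473712 = 473521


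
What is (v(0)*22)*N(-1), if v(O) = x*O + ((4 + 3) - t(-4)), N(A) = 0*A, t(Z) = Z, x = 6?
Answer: 0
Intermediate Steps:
N(A) = 0
v(O) = 11 + 6*O (v(O) = 6*O + ((4 + 3) - 1*(-4)) = 6*O + (7 + 4) = 6*O + 11 = 11 + 6*O)
(v(0)*22)*N(-1) = ((11 + 6*0)*22)*0 = ((11 + 0)*22)*0 = (11*22)*0 = 242*0 = 0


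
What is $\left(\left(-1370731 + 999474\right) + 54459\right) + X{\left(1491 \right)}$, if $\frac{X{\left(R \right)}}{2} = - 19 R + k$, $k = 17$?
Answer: $-373422$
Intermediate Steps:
$X{\left(R \right)} = 34 - 38 R$ ($X{\left(R \right)} = 2 \left(- 19 R + 17\right) = 2 \left(17 - 19 R\right) = 34 - 38 R$)
$\left(\left(-1370731 + 999474\right) + 54459\right) + X{\left(1491 \right)} = \left(\left(-1370731 + 999474\right) + 54459\right) + \left(34 - 56658\right) = \left(-371257 + 54459\right) + \left(34 - 56658\right) = -316798 - 56624 = -373422$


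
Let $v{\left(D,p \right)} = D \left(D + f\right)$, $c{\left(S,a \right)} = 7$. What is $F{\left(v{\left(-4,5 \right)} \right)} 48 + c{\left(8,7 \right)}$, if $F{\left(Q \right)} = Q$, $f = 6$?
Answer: $-377$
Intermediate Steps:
$v{\left(D,p \right)} = D \left(6 + D\right)$ ($v{\left(D,p \right)} = D \left(D + 6\right) = D \left(6 + D\right)$)
$F{\left(v{\left(-4,5 \right)} \right)} 48 + c{\left(8,7 \right)} = - 4 \left(6 - 4\right) 48 + 7 = \left(-4\right) 2 \cdot 48 + 7 = \left(-8\right) 48 + 7 = -384 + 7 = -377$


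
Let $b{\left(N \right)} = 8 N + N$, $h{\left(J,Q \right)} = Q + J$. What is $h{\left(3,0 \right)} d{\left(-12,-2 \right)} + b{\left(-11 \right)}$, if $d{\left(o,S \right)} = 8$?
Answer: $-75$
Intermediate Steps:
$h{\left(J,Q \right)} = J + Q$
$b{\left(N \right)} = 9 N$
$h{\left(3,0 \right)} d{\left(-12,-2 \right)} + b{\left(-11 \right)} = \left(3 + 0\right) 8 + 9 \left(-11\right) = 3 \cdot 8 - 99 = 24 - 99 = -75$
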